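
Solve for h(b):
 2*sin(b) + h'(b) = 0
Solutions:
 h(b) = C1 + 2*cos(b)


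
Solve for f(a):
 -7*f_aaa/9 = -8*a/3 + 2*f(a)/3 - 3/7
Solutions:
 f(a) = C3*exp(-6^(1/3)*7^(2/3)*a/7) + 4*a + (C1*sin(2^(1/3)*3^(5/6)*7^(2/3)*a/14) + C2*cos(2^(1/3)*3^(5/6)*7^(2/3)*a/14))*exp(6^(1/3)*7^(2/3)*a/14) + 9/14


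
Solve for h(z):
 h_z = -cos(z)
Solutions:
 h(z) = C1 - sin(z)


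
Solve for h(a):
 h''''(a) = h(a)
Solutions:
 h(a) = C1*exp(-a) + C2*exp(a) + C3*sin(a) + C4*cos(a)


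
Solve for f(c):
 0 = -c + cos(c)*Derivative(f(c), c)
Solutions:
 f(c) = C1 + Integral(c/cos(c), c)


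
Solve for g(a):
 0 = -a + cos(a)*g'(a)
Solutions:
 g(a) = C1 + Integral(a/cos(a), a)


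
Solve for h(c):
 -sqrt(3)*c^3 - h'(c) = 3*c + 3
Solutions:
 h(c) = C1 - sqrt(3)*c^4/4 - 3*c^2/2 - 3*c


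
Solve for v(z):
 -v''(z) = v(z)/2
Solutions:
 v(z) = C1*sin(sqrt(2)*z/2) + C2*cos(sqrt(2)*z/2)


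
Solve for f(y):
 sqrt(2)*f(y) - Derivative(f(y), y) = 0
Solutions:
 f(y) = C1*exp(sqrt(2)*y)


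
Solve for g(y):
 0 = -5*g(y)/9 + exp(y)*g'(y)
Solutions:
 g(y) = C1*exp(-5*exp(-y)/9)


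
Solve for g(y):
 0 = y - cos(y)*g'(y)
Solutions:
 g(y) = C1 + Integral(y/cos(y), y)


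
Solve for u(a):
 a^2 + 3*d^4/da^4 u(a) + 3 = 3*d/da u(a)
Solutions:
 u(a) = C1 + C4*exp(a) + a^3/9 + a + (C2*sin(sqrt(3)*a/2) + C3*cos(sqrt(3)*a/2))*exp(-a/2)


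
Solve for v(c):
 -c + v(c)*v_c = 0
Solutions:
 v(c) = -sqrt(C1 + c^2)
 v(c) = sqrt(C1 + c^2)


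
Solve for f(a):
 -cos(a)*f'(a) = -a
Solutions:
 f(a) = C1 + Integral(a/cos(a), a)


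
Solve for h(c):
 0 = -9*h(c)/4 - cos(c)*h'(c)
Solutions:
 h(c) = C1*(sin(c) - 1)^(9/8)/(sin(c) + 1)^(9/8)


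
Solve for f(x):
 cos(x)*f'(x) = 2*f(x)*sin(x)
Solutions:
 f(x) = C1/cos(x)^2


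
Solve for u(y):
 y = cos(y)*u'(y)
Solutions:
 u(y) = C1 + Integral(y/cos(y), y)


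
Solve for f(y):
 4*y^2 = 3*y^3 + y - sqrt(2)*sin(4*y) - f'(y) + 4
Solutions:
 f(y) = C1 + 3*y^4/4 - 4*y^3/3 + y^2/2 + 4*y + sqrt(2)*cos(4*y)/4


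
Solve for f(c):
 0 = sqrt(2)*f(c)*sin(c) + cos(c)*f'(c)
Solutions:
 f(c) = C1*cos(c)^(sqrt(2))


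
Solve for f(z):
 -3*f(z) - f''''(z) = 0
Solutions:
 f(z) = (C1*sin(sqrt(2)*3^(1/4)*z/2) + C2*cos(sqrt(2)*3^(1/4)*z/2))*exp(-sqrt(2)*3^(1/4)*z/2) + (C3*sin(sqrt(2)*3^(1/4)*z/2) + C4*cos(sqrt(2)*3^(1/4)*z/2))*exp(sqrt(2)*3^(1/4)*z/2)


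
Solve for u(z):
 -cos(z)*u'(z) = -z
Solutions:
 u(z) = C1 + Integral(z/cos(z), z)


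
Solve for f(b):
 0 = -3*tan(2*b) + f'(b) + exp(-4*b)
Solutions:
 f(b) = C1 + 3*log(tan(2*b)^2 + 1)/4 + exp(-4*b)/4


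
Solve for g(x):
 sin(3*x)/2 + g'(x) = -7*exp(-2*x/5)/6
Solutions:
 g(x) = C1 + cos(3*x)/6 + 35*exp(-2*x/5)/12


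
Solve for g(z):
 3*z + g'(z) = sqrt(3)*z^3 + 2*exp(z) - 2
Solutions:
 g(z) = C1 + sqrt(3)*z^4/4 - 3*z^2/2 - 2*z + 2*exp(z)


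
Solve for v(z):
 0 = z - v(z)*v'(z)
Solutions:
 v(z) = -sqrt(C1 + z^2)
 v(z) = sqrt(C1 + z^2)


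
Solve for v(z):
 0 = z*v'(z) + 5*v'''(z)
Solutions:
 v(z) = C1 + Integral(C2*airyai(-5^(2/3)*z/5) + C3*airybi(-5^(2/3)*z/5), z)


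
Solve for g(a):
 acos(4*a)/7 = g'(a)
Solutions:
 g(a) = C1 + a*acos(4*a)/7 - sqrt(1 - 16*a^2)/28


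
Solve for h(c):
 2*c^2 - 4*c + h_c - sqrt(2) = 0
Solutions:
 h(c) = C1 - 2*c^3/3 + 2*c^2 + sqrt(2)*c


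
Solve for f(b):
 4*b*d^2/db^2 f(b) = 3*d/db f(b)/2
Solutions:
 f(b) = C1 + C2*b^(11/8)


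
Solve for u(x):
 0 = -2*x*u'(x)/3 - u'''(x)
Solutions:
 u(x) = C1 + Integral(C2*airyai(-2^(1/3)*3^(2/3)*x/3) + C3*airybi(-2^(1/3)*3^(2/3)*x/3), x)


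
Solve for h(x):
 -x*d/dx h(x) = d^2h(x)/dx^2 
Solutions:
 h(x) = C1 + C2*erf(sqrt(2)*x/2)


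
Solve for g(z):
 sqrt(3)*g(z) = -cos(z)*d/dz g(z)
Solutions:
 g(z) = C1*(sin(z) - 1)^(sqrt(3)/2)/(sin(z) + 1)^(sqrt(3)/2)


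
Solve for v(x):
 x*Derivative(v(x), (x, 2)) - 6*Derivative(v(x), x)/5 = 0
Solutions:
 v(x) = C1 + C2*x^(11/5)


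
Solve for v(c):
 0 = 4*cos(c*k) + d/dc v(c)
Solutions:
 v(c) = C1 - 4*sin(c*k)/k


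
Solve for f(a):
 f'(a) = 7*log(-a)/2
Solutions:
 f(a) = C1 + 7*a*log(-a)/2 - 7*a/2


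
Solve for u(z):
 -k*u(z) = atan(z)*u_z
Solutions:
 u(z) = C1*exp(-k*Integral(1/atan(z), z))


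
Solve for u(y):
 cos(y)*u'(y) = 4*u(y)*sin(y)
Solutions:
 u(y) = C1/cos(y)^4


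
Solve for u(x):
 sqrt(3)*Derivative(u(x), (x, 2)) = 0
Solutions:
 u(x) = C1 + C2*x


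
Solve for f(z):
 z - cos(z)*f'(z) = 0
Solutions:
 f(z) = C1 + Integral(z/cos(z), z)


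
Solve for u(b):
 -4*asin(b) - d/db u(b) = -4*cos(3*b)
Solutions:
 u(b) = C1 - 4*b*asin(b) - 4*sqrt(1 - b^2) + 4*sin(3*b)/3


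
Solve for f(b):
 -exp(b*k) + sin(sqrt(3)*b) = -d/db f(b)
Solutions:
 f(b) = C1 + sqrt(3)*cos(sqrt(3)*b)/3 + exp(b*k)/k


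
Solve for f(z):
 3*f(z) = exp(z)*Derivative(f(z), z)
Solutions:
 f(z) = C1*exp(-3*exp(-z))


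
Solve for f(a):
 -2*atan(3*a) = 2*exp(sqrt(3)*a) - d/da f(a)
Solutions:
 f(a) = C1 + 2*a*atan(3*a) + 2*sqrt(3)*exp(sqrt(3)*a)/3 - log(9*a^2 + 1)/3


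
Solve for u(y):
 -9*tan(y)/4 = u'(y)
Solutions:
 u(y) = C1 + 9*log(cos(y))/4


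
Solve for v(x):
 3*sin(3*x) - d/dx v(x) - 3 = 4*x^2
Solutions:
 v(x) = C1 - 4*x^3/3 - 3*x - cos(3*x)


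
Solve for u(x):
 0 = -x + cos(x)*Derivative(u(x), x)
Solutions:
 u(x) = C1 + Integral(x/cos(x), x)


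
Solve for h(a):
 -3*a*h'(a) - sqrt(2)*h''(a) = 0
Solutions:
 h(a) = C1 + C2*erf(2^(1/4)*sqrt(3)*a/2)


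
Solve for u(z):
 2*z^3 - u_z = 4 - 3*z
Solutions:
 u(z) = C1 + z^4/2 + 3*z^2/2 - 4*z


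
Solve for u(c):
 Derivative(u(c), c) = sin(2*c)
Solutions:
 u(c) = C1 - cos(2*c)/2


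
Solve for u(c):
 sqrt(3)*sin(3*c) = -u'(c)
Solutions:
 u(c) = C1 + sqrt(3)*cos(3*c)/3


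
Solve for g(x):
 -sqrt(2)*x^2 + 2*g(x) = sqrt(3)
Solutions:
 g(x) = sqrt(2)*x^2/2 + sqrt(3)/2


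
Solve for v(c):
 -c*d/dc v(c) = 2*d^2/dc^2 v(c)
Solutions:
 v(c) = C1 + C2*erf(c/2)


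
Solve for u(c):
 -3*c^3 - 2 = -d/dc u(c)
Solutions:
 u(c) = C1 + 3*c^4/4 + 2*c


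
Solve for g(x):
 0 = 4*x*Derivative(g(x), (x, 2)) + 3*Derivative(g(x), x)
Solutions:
 g(x) = C1 + C2*x^(1/4)


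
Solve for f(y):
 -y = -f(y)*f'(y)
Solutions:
 f(y) = -sqrt(C1 + y^2)
 f(y) = sqrt(C1 + y^2)


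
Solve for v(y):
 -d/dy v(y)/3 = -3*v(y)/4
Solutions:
 v(y) = C1*exp(9*y/4)


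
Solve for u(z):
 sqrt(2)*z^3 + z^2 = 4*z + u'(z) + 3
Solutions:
 u(z) = C1 + sqrt(2)*z^4/4 + z^3/3 - 2*z^2 - 3*z


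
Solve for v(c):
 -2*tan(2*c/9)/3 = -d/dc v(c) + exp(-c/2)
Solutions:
 v(c) = C1 + 3*log(tan(2*c/9)^2 + 1)/2 - 2*exp(-c/2)


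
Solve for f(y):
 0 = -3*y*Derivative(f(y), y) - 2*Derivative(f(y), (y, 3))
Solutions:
 f(y) = C1 + Integral(C2*airyai(-2^(2/3)*3^(1/3)*y/2) + C3*airybi(-2^(2/3)*3^(1/3)*y/2), y)


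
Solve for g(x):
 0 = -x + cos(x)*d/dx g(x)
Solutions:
 g(x) = C1 + Integral(x/cos(x), x)


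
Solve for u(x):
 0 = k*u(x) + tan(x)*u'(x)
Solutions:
 u(x) = C1*exp(-k*log(sin(x)))


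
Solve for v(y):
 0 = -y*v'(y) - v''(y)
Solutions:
 v(y) = C1 + C2*erf(sqrt(2)*y/2)


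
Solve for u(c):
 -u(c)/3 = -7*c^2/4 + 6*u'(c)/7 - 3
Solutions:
 u(c) = C1*exp(-7*c/18) + 21*c^2/4 - 27*c + 549/7


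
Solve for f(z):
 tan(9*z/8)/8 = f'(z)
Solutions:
 f(z) = C1 - log(cos(9*z/8))/9


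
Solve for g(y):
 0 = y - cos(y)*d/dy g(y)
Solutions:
 g(y) = C1 + Integral(y/cos(y), y)


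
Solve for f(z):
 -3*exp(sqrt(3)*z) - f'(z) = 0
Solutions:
 f(z) = C1 - sqrt(3)*exp(sqrt(3)*z)


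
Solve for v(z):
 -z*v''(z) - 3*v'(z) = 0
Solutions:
 v(z) = C1 + C2/z^2


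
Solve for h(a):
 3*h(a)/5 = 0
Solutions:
 h(a) = 0


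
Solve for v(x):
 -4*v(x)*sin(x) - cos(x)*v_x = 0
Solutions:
 v(x) = C1*cos(x)^4


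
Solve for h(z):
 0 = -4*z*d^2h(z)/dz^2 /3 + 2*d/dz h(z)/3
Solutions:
 h(z) = C1 + C2*z^(3/2)


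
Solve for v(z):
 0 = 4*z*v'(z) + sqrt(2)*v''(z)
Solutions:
 v(z) = C1 + C2*erf(2^(1/4)*z)


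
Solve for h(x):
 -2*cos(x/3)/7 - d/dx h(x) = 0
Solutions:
 h(x) = C1 - 6*sin(x/3)/7


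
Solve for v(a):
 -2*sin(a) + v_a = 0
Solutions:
 v(a) = C1 - 2*cos(a)


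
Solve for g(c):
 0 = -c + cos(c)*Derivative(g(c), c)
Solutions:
 g(c) = C1 + Integral(c/cos(c), c)


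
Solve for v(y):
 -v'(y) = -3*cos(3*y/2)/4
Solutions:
 v(y) = C1 + sin(3*y/2)/2


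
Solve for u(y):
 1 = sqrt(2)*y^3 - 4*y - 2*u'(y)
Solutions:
 u(y) = C1 + sqrt(2)*y^4/8 - y^2 - y/2


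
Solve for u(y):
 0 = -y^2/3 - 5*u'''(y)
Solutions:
 u(y) = C1 + C2*y + C3*y^2 - y^5/900


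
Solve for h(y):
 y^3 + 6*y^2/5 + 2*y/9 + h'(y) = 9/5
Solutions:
 h(y) = C1 - y^4/4 - 2*y^3/5 - y^2/9 + 9*y/5


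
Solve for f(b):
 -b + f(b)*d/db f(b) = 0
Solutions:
 f(b) = -sqrt(C1 + b^2)
 f(b) = sqrt(C1 + b^2)


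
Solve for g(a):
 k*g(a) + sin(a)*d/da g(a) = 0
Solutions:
 g(a) = C1*exp(k*(-log(cos(a) - 1) + log(cos(a) + 1))/2)


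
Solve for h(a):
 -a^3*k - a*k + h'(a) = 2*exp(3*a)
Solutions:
 h(a) = C1 + a^4*k/4 + a^2*k/2 + 2*exp(3*a)/3


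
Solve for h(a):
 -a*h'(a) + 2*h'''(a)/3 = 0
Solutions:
 h(a) = C1 + Integral(C2*airyai(2^(2/3)*3^(1/3)*a/2) + C3*airybi(2^(2/3)*3^(1/3)*a/2), a)


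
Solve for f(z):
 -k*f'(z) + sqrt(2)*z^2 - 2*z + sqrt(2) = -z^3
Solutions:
 f(z) = C1 + z^4/(4*k) + sqrt(2)*z^3/(3*k) - z^2/k + sqrt(2)*z/k


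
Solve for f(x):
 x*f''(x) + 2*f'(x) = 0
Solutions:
 f(x) = C1 + C2/x


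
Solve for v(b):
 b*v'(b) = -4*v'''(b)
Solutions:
 v(b) = C1 + Integral(C2*airyai(-2^(1/3)*b/2) + C3*airybi(-2^(1/3)*b/2), b)


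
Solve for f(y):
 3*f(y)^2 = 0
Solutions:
 f(y) = 0


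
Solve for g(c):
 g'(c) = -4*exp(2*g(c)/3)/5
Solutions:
 g(c) = 3*log(-sqrt(-1/(C1 - 4*c))) - 3*log(2) + 3*log(30)/2
 g(c) = 3*log(-1/(C1 - 4*c))/2 - 3*log(2) + 3*log(30)/2


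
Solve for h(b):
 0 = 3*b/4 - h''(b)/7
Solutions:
 h(b) = C1 + C2*b + 7*b^3/8


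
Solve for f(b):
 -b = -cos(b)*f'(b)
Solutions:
 f(b) = C1 + Integral(b/cos(b), b)


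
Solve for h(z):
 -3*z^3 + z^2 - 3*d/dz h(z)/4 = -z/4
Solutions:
 h(z) = C1 - z^4 + 4*z^3/9 + z^2/6


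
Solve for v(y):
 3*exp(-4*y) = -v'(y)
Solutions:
 v(y) = C1 + 3*exp(-4*y)/4


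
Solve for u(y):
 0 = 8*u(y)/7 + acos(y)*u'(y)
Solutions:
 u(y) = C1*exp(-8*Integral(1/acos(y), y)/7)


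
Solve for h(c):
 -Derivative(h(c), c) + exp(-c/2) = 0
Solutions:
 h(c) = C1 - 2*exp(-c/2)


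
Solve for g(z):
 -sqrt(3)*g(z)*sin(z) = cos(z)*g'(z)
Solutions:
 g(z) = C1*cos(z)^(sqrt(3))


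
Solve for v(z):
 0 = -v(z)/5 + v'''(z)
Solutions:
 v(z) = C3*exp(5^(2/3)*z/5) + (C1*sin(sqrt(3)*5^(2/3)*z/10) + C2*cos(sqrt(3)*5^(2/3)*z/10))*exp(-5^(2/3)*z/10)


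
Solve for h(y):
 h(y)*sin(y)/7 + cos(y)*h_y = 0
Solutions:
 h(y) = C1*cos(y)^(1/7)


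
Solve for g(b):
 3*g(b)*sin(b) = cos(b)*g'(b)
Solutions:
 g(b) = C1/cos(b)^3


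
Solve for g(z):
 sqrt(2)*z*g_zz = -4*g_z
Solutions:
 g(z) = C1 + C2*z^(1 - 2*sqrt(2))


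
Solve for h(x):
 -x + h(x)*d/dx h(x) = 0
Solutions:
 h(x) = -sqrt(C1 + x^2)
 h(x) = sqrt(C1 + x^2)


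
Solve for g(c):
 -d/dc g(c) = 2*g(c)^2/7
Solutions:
 g(c) = 7/(C1 + 2*c)


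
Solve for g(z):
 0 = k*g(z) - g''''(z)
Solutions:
 g(z) = C1*exp(-k^(1/4)*z) + C2*exp(k^(1/4)*z) + C3*exp(-I*k^(1/4)*z) + C4*exp(I*k^(1/4)*z)


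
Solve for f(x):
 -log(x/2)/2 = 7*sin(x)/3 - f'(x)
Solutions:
 f(x) = C1 + x*log(x)/2 - x/2 - x*log(2)/2 - 7*cos(x)/3


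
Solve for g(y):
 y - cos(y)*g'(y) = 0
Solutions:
 g(y) = C1 + Integral(y/cos(y), y)


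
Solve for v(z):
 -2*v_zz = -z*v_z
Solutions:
 v(z) = C1 + C2*erfi(z/2)


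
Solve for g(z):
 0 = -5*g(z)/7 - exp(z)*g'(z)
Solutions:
 g(z) = C1*exp(5*exp(-z)/7)


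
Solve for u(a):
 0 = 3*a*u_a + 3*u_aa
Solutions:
 u(a) = C1 + C2*erf(sqrt(2)*a/2)


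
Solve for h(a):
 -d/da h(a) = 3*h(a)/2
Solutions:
 h(a) = C1*exp(-3*a/2)


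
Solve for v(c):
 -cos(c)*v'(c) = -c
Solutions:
 v(c) = C1 + Integral(c/cos(c), c)


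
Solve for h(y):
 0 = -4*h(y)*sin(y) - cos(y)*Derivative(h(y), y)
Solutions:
 h(y) = C1*cos(y)^4


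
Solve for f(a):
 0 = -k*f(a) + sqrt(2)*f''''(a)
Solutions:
 f(a) = C1*exp(-2^(7/8)*a*k^(1/4)/2) + C2*exp(2^(7/8)*a*k^(1/4)/2) + C3*exp(-2^(7/8)*I*a*k^(1/4)/2) + C4*exp(2^(7/8)*I*a*k^(1/4)/2)


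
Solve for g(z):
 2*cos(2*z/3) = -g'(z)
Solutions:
 g(z) = C1 - 3*sin(2*z/3)


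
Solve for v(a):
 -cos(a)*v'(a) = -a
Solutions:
 v(a) = C1 + Integral(a/cos(a), a)


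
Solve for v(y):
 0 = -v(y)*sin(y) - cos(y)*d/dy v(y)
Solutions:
 v(y) = C1*cos(y)


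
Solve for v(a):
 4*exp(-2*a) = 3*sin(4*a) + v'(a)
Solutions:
 v(a) = C1 + 3*cos(4*a)/4 - 2*exp(-2*a)


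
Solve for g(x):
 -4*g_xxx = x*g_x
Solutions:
 g(x) = C1 + Integral(C2*airyai(-2^(1/3)*x/2) + C3*airybi(-2^(1/3)*x/2), x)


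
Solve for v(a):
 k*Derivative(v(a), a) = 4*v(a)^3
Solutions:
 v(a) = -sqrt(2)*sqrt(-k/(C1*k + 4*a))/2
 v(a) = sqrt(2)*sqrt(-k/(C1*k + 4*a))/2


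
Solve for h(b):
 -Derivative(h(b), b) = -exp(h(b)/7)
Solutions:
 h(b) = 7*log(-1/(C1 + b)) + 7*log(7)


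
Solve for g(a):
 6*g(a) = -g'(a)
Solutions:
 g(a) = C1*exp(-6*a)


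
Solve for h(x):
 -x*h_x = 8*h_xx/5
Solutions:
 h(x) = C1 + C2*erf(sqrt(5)*x/4)


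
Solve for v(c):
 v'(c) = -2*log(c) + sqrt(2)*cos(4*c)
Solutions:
 v(c) = C1 - 2*c*log(c) + 2*c + sqrt(2)*sin(4*c)/4


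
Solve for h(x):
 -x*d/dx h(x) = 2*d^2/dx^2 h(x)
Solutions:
 h(x) = C1 + C2*erf(x/2)


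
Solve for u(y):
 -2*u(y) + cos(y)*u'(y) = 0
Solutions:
 u(y) = C1*(sin(y) + 1)/(sin(y) - 1)


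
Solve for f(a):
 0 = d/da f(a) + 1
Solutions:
 f(a) = C1 - a


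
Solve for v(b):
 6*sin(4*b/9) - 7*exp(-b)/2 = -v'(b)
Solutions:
 v(b) = C1 + 27*cos(4*b/9)/2 - 7*exp(-b)/2


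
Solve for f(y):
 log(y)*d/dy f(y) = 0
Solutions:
 f(y) = C1


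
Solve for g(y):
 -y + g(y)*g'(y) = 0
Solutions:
 g(y) = -sqrt(C1 + y^2)
 g(y) = sqrt(C1 + y^2)


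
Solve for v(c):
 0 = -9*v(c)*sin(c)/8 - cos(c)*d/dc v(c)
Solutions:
 v(c) = C1*cos(c)^(9/8)


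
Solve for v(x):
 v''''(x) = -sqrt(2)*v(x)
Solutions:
 v(x) = (C1*sin(2^(5/8)*x/2) + C2*cos(2^(5/8)*x/2))*exp(-2^(5/8)*x/2) + (C3*sin(2^(5/8)*x/2) + C4*cos(2^(5/8)*x/2))*exp(2^(5/8)*x/2)


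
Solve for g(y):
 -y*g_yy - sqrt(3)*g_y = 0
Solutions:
 g(y) = C1 + C2*y^(1 - sqrt(3))


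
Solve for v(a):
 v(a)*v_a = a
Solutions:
 v(a) = -sqrt(C1 + a^2)
 v(a) = sqrt(C1 + a^2)


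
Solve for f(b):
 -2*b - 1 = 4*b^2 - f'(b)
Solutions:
 f(b) = C1 + 4*b^3/3 + b^2 + b


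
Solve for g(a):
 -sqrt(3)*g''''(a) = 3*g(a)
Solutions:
 g(a) = (C1*sin(sqrt(2)*3^(1/8)*a/2) + C2*cos(sqrt(2)*3^(1/8)*a/2))*exp(-sqrt(2)*3^(1/8)*a/2) + (C3*sin(sqrt(2)*3^(1/8)*a/2) + C4*cos(sqrt(2)*3^(1/8)*a/2))*exp(sqrt(2)*3^(1/8)*a/2)


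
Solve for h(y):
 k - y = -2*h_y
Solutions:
 h(y) = C1 - k*y/2 + y^2/4


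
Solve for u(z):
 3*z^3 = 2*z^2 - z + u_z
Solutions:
 u(z) = C1 + 3*z^4/4 - 2*z^3/3 + z^2/2


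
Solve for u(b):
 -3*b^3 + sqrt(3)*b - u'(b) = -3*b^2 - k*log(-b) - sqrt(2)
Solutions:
 u(b) = C1 - 3*b^4/4 + b^3 + sqrt(3)*b^2/2 + b*k*log(-b) + b*(-k + sqrt(2))


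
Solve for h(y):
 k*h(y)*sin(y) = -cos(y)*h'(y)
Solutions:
 h(y) = C1*exp(k*log(cos(y)))


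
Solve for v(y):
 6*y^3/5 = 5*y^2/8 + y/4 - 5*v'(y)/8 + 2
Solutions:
 v(y) = C1 - 12*y^4/25 + y^3/3 + y^2/5 + 16*y/5


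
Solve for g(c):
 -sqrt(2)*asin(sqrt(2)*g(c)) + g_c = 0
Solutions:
 Integral(1/asin(sqrt(2)*_y), (_y, g(c))) = C1 + sqrt(2)*c


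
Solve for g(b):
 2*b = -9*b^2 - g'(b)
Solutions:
 g(b) = C1 - 3*b^3 - b^2


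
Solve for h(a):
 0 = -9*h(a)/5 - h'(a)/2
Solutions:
 h(a) = C1*exp(-18*a/5)


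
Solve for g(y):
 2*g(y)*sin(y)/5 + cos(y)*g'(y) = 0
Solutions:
 g(y) = C1*cos(y)^(2/5)


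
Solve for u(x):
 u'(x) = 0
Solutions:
 u(x) = C1


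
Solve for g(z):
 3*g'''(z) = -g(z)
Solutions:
 g(z) = C3*exp(-3^(2/3)*z/3) + (C1*sin(3^(1/6)*z/2) + C2*cos(3^(1/6)*z/2))*exp(3^(2/3)*z/6)


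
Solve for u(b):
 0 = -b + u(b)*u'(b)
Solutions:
 u(b) = -sqrt(C1 + b^2)
 u(b) = sqrt(C1 + b^2)


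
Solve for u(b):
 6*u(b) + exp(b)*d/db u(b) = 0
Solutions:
 u(b) = C1*exp(6*exp(-b))


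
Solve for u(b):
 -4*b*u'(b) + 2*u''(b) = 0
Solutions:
 u(b) = C1 + C2*erfi(b)


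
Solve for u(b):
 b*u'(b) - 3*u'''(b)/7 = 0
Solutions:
 u(b) = C1 + Integral(C2*airyai(3^(2/3)*7^(1/3)*b/3) + C3*airybi(3^(2/3)*7^(1/3)*b/3), b)


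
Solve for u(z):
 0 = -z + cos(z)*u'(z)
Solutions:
 u(z) = C1 + Integral(z/cos(z), z)


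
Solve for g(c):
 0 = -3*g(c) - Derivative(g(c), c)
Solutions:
 g(c) = C1*exp(-3*c)


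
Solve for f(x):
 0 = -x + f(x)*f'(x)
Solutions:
 f(x) = -sqrt(C1 + x^2)
 f(x) = sqrt(C1 + x^2)


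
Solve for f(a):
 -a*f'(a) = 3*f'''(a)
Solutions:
 f(a) = C1 + Integral(C2*airyai(-3^(2/3)*a/3) + C3*airybi(-3^(2/3)*a/3), a)


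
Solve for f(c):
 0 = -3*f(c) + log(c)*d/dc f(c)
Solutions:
 f(c) = C1*exp(3*li(c))


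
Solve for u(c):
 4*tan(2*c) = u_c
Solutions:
 u(c) = C1 - 2*log(cos(2*c))


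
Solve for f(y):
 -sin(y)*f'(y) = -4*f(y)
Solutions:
 f(y) = C1*(cos(y)^2 - 2*cos(y) + 1)/(cos(y)^2 + 2*cos(y) + 1)


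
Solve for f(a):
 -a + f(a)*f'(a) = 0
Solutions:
 f(a) = -sqrt(C1 + a^2)
 f(a) = sqrt(C1 + a^2)


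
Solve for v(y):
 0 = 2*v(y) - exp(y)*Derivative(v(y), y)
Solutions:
 v(y) = C1*exp(-2*exp(-y))


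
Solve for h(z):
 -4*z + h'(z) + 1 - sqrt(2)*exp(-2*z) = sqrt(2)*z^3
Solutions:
 h(z) = C1 + sqrt(2)*z^4/4 + 2*z^2 - z - sqrt(2)*exp(-2*z)/2


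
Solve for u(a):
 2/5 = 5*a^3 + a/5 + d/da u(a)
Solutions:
 u(a) = C1 - 5*a^4/4 - a^2/10 + 2*a/5


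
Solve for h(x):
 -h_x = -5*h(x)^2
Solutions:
 h(x) = -1/(C1 + 5*x)


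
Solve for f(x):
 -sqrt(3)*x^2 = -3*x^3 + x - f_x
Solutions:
 f(x) = C1 - 3*x^4/4 + sqrt(3)*x^3/3 + x^2/2


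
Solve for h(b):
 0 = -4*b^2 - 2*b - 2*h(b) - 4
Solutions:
 h(b) = -2*b^2 - b - 2


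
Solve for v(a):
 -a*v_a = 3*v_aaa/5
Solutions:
 v(a) = C1 + Integral(C2*airyai(-3^(2/3)*5^(1/3)*a/3) + C3*airybi(-3^(2/3)*5^(1/3)*a/3), a)


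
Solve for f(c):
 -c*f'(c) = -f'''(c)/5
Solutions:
 f(c) = C1 + Integral(C2*airyai(5^(1/3)*c) + C3*airybi(5^(1/3)*c), c)


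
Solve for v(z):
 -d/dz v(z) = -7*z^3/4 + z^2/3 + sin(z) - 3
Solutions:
 v(z) = C1 + 7*z^4/16 - z^3/9 + 3*z + cos(z)


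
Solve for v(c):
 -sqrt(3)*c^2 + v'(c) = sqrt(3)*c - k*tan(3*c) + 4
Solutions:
 v(c) = C1 + sqrt(3)*c^3/3 + sqrt(3)*c^2/2 + 4*c + k*log(cos(3*c))/3


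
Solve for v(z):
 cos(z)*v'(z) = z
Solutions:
 v(z) = C1 + Integral(z/cos(z), z)


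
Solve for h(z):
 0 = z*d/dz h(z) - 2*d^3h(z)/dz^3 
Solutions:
 h(z) = C1 + Integral(C2*airyai(2^(2/3)*z/2) + C3*airybi(2^(2/3)*z/2), z)


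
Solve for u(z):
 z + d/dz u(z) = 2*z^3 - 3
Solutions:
 u(z) = C1 + z^4/2 - z^2/2 - 3*z


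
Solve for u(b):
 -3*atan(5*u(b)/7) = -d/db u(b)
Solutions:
 Integral(1/atan(5*_y/7), (_y, u(b))) = C1 + 3*b


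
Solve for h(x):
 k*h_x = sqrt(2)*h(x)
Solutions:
 h(x) = C1*exp(sqrt(2)*x/k)


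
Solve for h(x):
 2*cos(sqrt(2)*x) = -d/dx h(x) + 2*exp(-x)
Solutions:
 h(x) = C1 - sqrt(2)*sin(sqrt(2)*x) - 2*exp(-x)


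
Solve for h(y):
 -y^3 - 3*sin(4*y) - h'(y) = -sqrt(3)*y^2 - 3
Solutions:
 h(y) = C1 - y^4/4 + sqrt(3)*y^3/3 + 3*y + 3*cos(4*y)/4


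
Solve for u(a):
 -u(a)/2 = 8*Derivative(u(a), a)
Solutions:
 u(a) = C1*exp(-a/16)


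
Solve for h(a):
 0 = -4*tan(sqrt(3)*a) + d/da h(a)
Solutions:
 h(a) = C1 - 4*sqrt(3)*log(cos(sqrt(3)*a))/3


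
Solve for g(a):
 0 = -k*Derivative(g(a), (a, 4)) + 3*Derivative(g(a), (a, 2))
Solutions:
 g(a) = C1 + C2*a + C3*exp(-sqrt(3)*a*sqrt(1/k)) + C4*exp(sqrt(3)*a*sqrt(1/k))


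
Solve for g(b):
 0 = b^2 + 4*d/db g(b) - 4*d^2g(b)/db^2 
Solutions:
 g(b) = C1 + C2*exp(b) - b^3/12 - b^2/4 - b/2


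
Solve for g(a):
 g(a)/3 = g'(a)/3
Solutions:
 g(a) = C1*exp(a)


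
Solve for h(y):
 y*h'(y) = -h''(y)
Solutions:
 h(y) = C1 + C2*erf(sqrt(2)*y/2)


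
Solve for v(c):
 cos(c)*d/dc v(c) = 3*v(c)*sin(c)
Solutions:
 v(c) = C1/cos(c)^3


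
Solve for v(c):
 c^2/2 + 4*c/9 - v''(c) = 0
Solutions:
 v(c) = C1 + C2*c + c^4/24 + 2*c^3/27


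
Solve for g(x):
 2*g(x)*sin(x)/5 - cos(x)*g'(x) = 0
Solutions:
 g(x) = C1/cos(x)^(2/5)


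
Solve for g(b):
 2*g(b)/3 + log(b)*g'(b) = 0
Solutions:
 g(b) = C1*exp(-2*li(b)/3)


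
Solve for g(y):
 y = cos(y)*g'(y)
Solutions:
 g(y) = C1 + Integral(y/cos(y), y)


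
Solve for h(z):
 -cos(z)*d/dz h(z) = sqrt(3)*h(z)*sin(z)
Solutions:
 h(z) = C1*cos(z)^(sqrt(3))


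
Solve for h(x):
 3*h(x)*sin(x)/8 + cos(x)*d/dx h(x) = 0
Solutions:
 h(x) = C1*cos(x)^(3/8)


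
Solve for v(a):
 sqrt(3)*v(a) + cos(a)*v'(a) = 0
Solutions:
 v(a) = C1*(sin(a) - 1)^(sqrt(3)/2)/(sin(a) + 1)^(sqrt(3)/2)


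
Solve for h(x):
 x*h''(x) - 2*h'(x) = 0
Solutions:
 h(x) = C1 + C2*x^3


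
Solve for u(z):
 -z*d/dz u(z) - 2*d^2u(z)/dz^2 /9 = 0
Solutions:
 u(z) = C1 + C2*erf(3*z/2)


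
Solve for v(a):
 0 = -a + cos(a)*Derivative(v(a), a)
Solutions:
 v(a) = C1 + Integral(a/cos(a), a)


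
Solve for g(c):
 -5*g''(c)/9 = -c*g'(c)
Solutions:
 g(c) = C1 + C2*erfi(3*sqrt(10)*c/10)


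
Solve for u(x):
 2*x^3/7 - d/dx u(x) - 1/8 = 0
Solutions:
 u(x) = C1 + x^4/14 - x/8


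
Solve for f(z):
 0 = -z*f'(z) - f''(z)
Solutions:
 f(z) = C1 + C2*erf(sqrt(2)*z/2)


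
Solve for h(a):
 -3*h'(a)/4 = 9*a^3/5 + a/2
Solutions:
 h(a) = C1 - 3*a^4/5 - a^2/3


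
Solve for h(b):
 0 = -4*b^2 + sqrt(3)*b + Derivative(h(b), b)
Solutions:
 h(b) = C1 + 4*b^3/3 - sqrt(3)*b^2/2


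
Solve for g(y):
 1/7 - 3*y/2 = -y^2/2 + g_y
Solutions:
 g(y) = C1 + y^3/6 - 3*y^2/4 + y/7


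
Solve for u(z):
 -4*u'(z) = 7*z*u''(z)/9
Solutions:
 u(z) = C1 + C2/z^(29/7)


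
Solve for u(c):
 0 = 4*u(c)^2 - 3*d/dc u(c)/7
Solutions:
 u(c) = -3/(C1 + 28*c)


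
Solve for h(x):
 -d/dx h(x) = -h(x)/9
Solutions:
 h(x) = C1*exp(x/9)


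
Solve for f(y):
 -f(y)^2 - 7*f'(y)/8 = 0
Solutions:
 f(y) = 7/(C1 + 8*y)


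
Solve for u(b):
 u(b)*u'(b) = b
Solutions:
 u(b) = -sqrt(C1 + b^2)
 u(b) = sqrt(C1 + b^2)


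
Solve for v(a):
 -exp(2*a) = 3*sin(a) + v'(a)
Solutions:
 v(a) = C1 - exp(2*a)/2 + 3*cos(a)


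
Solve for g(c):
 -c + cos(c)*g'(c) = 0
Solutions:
 g(c) = C1 + Integral(c/cos(c), c)


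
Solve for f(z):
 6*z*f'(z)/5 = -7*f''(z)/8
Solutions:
 f(z) = C1 + C2*erf(2*sqrt(210)*z/35)


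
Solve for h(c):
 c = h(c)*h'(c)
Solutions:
 h(c) = -sqrt(C1 + c^2)
 h(c) = sqrt(C1 + c^2)


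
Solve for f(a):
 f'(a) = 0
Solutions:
 f(a) = C1


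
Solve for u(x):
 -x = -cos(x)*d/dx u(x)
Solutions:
 u(x) = C1 + Integral(x/cos(x), x)


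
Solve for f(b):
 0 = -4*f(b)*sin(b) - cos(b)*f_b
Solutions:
 f(b) = C1*cos(b)^4


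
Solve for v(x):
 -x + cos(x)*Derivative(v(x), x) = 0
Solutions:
 v(x) = C1 + Integral(x/cos(x), x)


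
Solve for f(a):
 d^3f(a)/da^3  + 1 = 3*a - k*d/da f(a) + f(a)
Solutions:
 f(a) = C1*exp(a*(-2*18^(1/3)*k/(sqrt(3)*sqrt(4*k^3 + 27) + 9)^(1/3) + 12^(1/3)*(sqrt(3)*sqrt(4*k^3 + 27) + 9)^(1/3))/6) + C2*exp(a*(-4*k/((-12^(1/3) + 2^(2/3)*3^(5/6)*I)*(sqrt(3)*sqrt(4*k^3 + 27) + 9)^(1/3)) - 12^(1/3)*(sqrt(3)*sqrt(4*k^3 + 27) + 9)^(1/3)/12 + 2^(2/3)*3^(5/6)*I*(sqrt(3)*sqrt(4*k^3 + 27) + 9)^(1/3)/12)) + C3*exp(a*(4*k/((12^(1/3) + 2^(2/3)*3^(5/6)*I)*(sqrt(3)*sqrt(4*k^3 + 27) + 9)^(1/3)) - 12^(1/3)*(sqrt(3)*sqrt(4*k^3 + 27) + 9)^(1/3)/12 - 2^(2/3)*3^(5/6)*I*(sqrt(3)*sqrt(4*k^3 + 27) + 9)^(1/3)/12)) - 3*a - 3*k + 1


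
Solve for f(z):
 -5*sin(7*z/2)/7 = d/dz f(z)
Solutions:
 f(z) = C1 + 10*cos(7*z/2)/49


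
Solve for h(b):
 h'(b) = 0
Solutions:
 h(b) = C1


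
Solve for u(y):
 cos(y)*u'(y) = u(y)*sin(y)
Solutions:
 u(y) = C1/cos(y)


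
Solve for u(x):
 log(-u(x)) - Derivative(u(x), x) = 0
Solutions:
 -li(-u(x)) = C1 + x


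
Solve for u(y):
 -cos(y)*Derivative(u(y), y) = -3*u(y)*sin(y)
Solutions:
 u(y) = C1/cos(y)^3


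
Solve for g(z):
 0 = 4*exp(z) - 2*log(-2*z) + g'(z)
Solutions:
 g(z) = C1 + 2*z*log(-z) + 2*z*(-1 + log(2)) - 4*exp(z)


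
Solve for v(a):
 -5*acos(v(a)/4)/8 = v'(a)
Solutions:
 Integral(1/acos(_y/4), (_y, v(a))) = C1 - 5*a/8


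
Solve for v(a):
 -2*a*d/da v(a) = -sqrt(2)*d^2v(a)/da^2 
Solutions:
 v(a) = C1 + C2*erfi(2^(3/4)*a/2)


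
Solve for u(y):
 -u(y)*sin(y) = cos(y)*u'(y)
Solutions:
 u(y) = C1*cos(y)


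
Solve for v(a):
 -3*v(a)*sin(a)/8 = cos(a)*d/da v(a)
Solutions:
 v(a) = C1*cos(a)^(3/8)


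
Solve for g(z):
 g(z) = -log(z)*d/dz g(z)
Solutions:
 g(z) = C1*exp(-li(z))


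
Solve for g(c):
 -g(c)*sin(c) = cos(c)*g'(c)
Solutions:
 g(c) = C1*cos(c)


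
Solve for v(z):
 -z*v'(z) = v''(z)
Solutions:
 v(z) = C1 + C2*erf(sqrt(2)*z/2)


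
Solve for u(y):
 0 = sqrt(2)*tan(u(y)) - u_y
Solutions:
 u(y) = pi - asin(C1*exp(sqrt(2)*y))
 u(y) = asin(C1*exp(sqrt(2)*y))


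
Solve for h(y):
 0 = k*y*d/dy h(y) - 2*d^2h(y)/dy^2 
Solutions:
 h(y) = Piecewise((-sqrt(pi)*C1*erf(y*sqrt(-k)/2)/sqrt(-k) - C2, (k > 0) | (k < 0)), (-C1*y - C2, True))


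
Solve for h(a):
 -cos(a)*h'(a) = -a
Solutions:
 h(a) = C1 + Integral(a/cos(a), a)


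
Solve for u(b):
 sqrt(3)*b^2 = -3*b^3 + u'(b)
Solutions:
 u(b) = C1 + 3*b^4/4 + sqrt(3)*b^3/3


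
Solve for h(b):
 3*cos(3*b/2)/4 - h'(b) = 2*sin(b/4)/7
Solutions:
 h(b) = C1 + sin(3*b/2)/2 + 8*cos(b/4)/7


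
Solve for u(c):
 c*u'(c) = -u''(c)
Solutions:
 u(c) = C1 + C2*erf(sqrt(2)*c/2)


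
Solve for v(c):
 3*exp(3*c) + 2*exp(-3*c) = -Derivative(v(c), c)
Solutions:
 v(c) = C1 - exp(3*c) + 2*exp(-3*c)/3


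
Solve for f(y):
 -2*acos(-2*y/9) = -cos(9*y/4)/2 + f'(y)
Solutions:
 f(y) = C1 - 2*y*acos(-2*y/9) - sqrt(81 - 4*y^2) + 2*sin(9*y/4)/9


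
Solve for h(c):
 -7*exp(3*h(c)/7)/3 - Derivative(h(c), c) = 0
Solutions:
 h(c) = 7*log(1/(C1 + 7*c))/3 + 7*log(7)/3
 h(c) = 7*log(7^(1/3)*(-1 - sqrt(3)*I)*(1/(C1 + 7*c))^(1/3)/2)
 h(c) = 7*log(7^(1/3)*(-1 + sqrt(3)*I)*(1/(C1 + 7*c))^(1/3)/2)


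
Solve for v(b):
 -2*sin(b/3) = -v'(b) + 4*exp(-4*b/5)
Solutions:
 v(b) = C1 - 6*cos(b/3) - 5*exp(-4*b/5)


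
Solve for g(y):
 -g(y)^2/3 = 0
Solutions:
 g(y) = 0


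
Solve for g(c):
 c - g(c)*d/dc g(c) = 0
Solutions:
 g(c) = -sqrt(C1 + c^2)
 g(c) = sqrt(C1 + c^2)


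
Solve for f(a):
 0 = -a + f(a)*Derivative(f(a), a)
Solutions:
 f(a) = -sqrt(C1 + a^2)
 f(a) = sqrt(C1 + a^2)


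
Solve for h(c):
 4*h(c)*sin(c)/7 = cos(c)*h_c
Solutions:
 h(c) = C1/cos(c)^(4/7)


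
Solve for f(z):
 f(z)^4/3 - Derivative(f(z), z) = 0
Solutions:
 f(z) = (-1/(C1 + z))^(1/3)
 f(z) = (-1/(C1 + z))^(1/3)*(-1 - sqrt(3)*I)/2
 f(z) = (-1/(C1 + z))^(1/3)*(-1 + sqrt(3)*I)/2


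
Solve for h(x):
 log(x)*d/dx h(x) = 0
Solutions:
 h(x) = C1


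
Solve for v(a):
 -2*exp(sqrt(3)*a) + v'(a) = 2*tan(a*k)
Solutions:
 v(a) = C1 + 2*Piecewise((-log(cos(a*k))/k, Ne(k, 0)), (0, True)) + 2*sqrt(3)*exp(sqrt(3)*a)/3


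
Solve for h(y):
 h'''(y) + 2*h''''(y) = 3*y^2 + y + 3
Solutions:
 h(y) = C1 + C2*y + C3*y^2 + C4*exp(-y/2) + y^5/20 - 11*y^4/24 + 25*y^3/6


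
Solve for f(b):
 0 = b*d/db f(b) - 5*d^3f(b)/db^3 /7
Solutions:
 f(b) = C1 + Integral(C2*airyai(5^(2/3)*7^(1/3)*b/5) + C3*airybi(5^(2/3)*7^(1/3)*b/5), b)


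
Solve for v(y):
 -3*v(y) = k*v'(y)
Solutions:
 v(y) = C1*exp(-3*y/k)


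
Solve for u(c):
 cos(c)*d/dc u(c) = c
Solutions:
 u(c) = C1 + Integral(c/cos(c), c)


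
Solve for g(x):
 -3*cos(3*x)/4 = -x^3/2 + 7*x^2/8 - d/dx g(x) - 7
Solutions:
 g(x) = C1 - x^4/8 + 7*x^3/24 - 7*x + sin(3*x)/4


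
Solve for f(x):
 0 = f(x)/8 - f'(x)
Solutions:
 f(x) = C1*exp(x/8)


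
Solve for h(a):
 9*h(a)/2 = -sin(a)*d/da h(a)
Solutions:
 h(a) = C1*(cos(a) + 1)^(1/4)*(cos(a)^2 + 2*cos(a) + 1)/((cos(a) - 1)^(1/4)*(cos(a)^2 - 2*cos(a) + 1))


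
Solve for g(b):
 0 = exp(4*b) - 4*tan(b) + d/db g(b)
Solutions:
 g(b) = C1 - exp(4*b)/4 - 4*log(cos(b))


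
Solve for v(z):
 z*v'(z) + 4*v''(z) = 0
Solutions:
 v(z) = C1 + C2*erf(sqrt(2)*z/4)


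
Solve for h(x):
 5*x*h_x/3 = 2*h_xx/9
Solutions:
 h(x) = C1 + C2*erfi(sqrt(15)*x/2)


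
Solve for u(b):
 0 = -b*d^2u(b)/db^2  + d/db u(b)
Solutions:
 u(b) = C1 + C2*b^2


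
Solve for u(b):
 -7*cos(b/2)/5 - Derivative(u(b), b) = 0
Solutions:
 u(b) = C1 - 14*sin(b/2)/5


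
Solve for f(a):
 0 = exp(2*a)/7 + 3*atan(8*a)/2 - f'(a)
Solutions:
 f(a) = C1 + 3*a*atan(8*a)/2 + exp(2*a)/14 - 3*log(64*a^2 + 1)/32


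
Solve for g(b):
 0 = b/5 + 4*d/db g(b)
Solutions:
 g(b) = C1 - b^2/40


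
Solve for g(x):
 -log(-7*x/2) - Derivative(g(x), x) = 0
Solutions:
 g(x) = C1 - x*log(-x) + x*(-log(7) + log(2) + 1)


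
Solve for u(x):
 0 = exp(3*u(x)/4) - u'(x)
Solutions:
 u(x) = 4*log(-1/(C1 + 3*x))/3 + 8*log(2)/3
 u(x) = 4*log((-1/(C1 + x))^(1/3)*(-6^(2/3) - 3*2^(2/3)*3^(1/6)*I)/6)
 u(x) = 4*log((-1/(C1 + x))^(1/3)*(-6^(2/3) + 3*2^(2/3)*3^(1/6)*I)/6)


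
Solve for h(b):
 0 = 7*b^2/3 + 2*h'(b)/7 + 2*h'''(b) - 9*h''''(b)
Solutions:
 h(b) = C1 + C2*exp(b*(-7^(2/3)*(297*sqrt(57) + 2243)^(1/3) - 28*7^(1/3)/(297*sqrt(57) + 2243)^(1/3) + 28)/378)*sin(sqrt(3)*7^(1/3)*b*(-7^(1/3)*(297*sqrt(57) + 2243)^(1/3) + 28/(297*sqrt(57) + 2243)^(1/3))/378) + C3*exp(b*(-7^(2/3)*(297*sqrt(57) + 2243)^(1/3) - 28*7^(1/3)/(297*sqrt(57) + 2243)^(1/3) + 28)/378)*cos(sqrt(3)*7^(1/3)*b*(-7^(1/3)*(297*sqrt(57) + 2243)^(1/3) + 28/(297*sqrt(57) + 2243)^(1/3))/378) + C4*exp(b*(28*7^(1/3)/(297*sqrt(57) + 2243)^(1/3) + 14 + 7^(2/3)*(297*sqrt(57) + 2243)^(1/3))/189) - 49*b^3/18 + 343*b/3


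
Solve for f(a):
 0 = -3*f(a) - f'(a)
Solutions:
 f(a) = C1*exp(-3*a)


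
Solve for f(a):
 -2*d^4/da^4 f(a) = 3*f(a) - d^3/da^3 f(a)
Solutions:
 f(a) = C1*exp(a*(1 - 4*sqrt(1/16 + 4*2^(1/3)/(3 + sqrt(2039)*I)^(1/3) + 2^(2/3)*(3 + sqrt(2039)*I)^(1/3)/4))/8)*sin(a*sqrt(Abs(-1/8 + 4*2^(1/3)/(3 + sqrt(2039)*I)^(1/3) + 1/(32*sqrt(1/16 + 4*2^(1/3)/(3 + sqrt(2039)*I)^(1/3) + 2^(2/3)*(3 + sqrt(2039)*I)^(1/3)/4)) + 2^(2/3)*(3 + sqrt(2039)*I)^(1/3)/4))/2) + C2*exp(a*(1 - 4*sqrt(1/16 + 4*2^(1/3)/(3 + sqrt(2039)*I)^(1/3) + 2^(2/3)*(3 + sqrt(2039)*I)^(1/3)/4))/8)*cos(a*sqrt(-1/8 + 4*2^(1/3)/(3 + sqrt(2039)*I)^(1/3) + 1/(32*sqrt(1/16 + 4*2^(1/3)/(3 + sqrt(2039)*I)^(1/3) + 2^(2/3)*(3 + sqrt(2039)*I)^(1/3)/4)) + 2^(2/3)*(3 + sqrt(2039)*I)^(1/3)/4)/2) + C3*exp(a*(1 + 4*sqrt(1/16 + 4*2^(1/3)/(3 + sqrt(2039)*I)^(1/3) + 2^(2/3)*(3 + sqrt(2039)*I)^(1/3)/4))/8)*sin(a*sqrt(Abs(1/8 - 2^(2/3)*(3 + sqrt(2039)*I)^(1/3)/4 + 1/(32*sqrt(1/16 + 4*2^(1/3)/(3 + sqrt(2039)*I)^(1/3) + 2^(2/3)*(3 + sqrt(2039)*I)^(1/3)/4)) - 4*2^(1/3)/(3 + sqrt(2039)*I)^(1/3)))/2) + C4*exp(a*(1 + 4*sqrt(1/16 + 4*2^(1/3)/(3 + sqrt(2039)*I)^(1/3) + 2^(2/3)*(3 + sqrt(2039)*I)^(1/3)/4))/8)*cos(a*sqrt(-1/8 + 4*2^(1/3)/(3 + sqrt(2039)*I)^(1/3) - 1/(32*sqrt(1/16 + 4*2^(1/3)/(3 + sqrt(2039)*I)^(1/3) + 2^(2/3)*(3 + sqrt(2039)*I)^(1/3)/4)) + 2^(2/3)*(3 + sqrt(2039)*I)^(1/3)/4)/2)


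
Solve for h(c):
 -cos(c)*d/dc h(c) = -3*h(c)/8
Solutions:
 h(c) = C1*(sin(c) + 1)^(3/16)/(sin(c) - 1)^(3/16)


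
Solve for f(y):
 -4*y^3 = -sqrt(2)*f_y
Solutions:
 f(y) = C1 + sqrt(2)*y^4/2


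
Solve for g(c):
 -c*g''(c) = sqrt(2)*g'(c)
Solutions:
 g(c) = C1 + C2*c^(1 - sqrt(2))


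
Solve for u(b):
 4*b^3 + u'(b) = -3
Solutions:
 u(b) = C1 - b^4 - 3*b


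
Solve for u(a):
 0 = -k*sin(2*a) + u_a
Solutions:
 u(a) = C1 - k*cos(2*a)/2


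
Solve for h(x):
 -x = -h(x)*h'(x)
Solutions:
 h(x) = -sqrt(C1 + x^2)
 h(x) = sqrt(C1 + x^2)


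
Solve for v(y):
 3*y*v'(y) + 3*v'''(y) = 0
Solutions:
 v(y) = C1 + Integral(C2*airyai(-y) + C3*airybi(-y), y)


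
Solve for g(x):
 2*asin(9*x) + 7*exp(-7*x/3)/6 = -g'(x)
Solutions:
 g(x) = C1 - 2*x*asin(9*x) - 2*sqrt(1 - 81*x^2)/9 + exp(-7*x/3)/2


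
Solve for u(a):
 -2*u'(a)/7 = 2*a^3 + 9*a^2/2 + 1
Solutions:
 u(a) = C1 - 7*a^4/4 - 21*a^3/4 - 7*a/2


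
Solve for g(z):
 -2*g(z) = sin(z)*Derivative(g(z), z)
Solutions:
 g(z) = C1*(cos(z) + 1)/(cos(z) - 1)


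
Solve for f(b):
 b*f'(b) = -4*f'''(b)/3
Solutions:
 f(b) = C1 + Integral(C2*airyai(-6^(1/3)*b/2) + C3*airybi(-6^(1/3)*b/2), b)


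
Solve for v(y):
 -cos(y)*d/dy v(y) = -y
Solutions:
 v(y) = C1 + Integral(y/cos(y), y)


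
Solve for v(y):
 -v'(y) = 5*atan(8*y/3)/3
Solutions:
 v(y) = C1 - 5*y*atan(8*y/3)/3 + 5*log(64*y^2 + 9)/16


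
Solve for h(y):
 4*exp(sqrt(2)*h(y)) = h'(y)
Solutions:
 h(y) = sqrt(2)*(2*log(-1/(C1 + 4*y)) - log(2))/4


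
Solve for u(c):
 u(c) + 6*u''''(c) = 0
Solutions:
 u(c) = (C1*sin(2^(1/4)*3^(3/4)*c/6) + C2*cos(2^(1/4)*3^(3/4)*c/6))*exp(-2^(1/4)*3^(3/4)*c/6) + (C3*sin(2^(1/4)*3^(3/4)*c/6) + C4*cos(2^(1/4)*3^(3/4)*c/6))*exp(2^(1/4)*3^(3/4)*c/6)


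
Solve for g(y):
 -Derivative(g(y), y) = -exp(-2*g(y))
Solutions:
 g(y) = log(-sqrt(C1 + 2*y))
 g(y) = log(C1 + 2*y)/2


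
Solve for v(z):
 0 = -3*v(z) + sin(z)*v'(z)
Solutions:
 v(z) = C1*(cos(z) - 1)^(3/2)/(cos(z) + 1)^(3/2)


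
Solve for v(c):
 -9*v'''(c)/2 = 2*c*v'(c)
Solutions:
 v(c) = C1 + Integral(C2*airyai(-2^(2/3)*3^(1/3)*c/3) + C3*airybi(-2^(2/3)*3^(1/3)*c/3), c)


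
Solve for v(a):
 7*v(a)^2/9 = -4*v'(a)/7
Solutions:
 v(a) = 36/(C1 + 49*a)


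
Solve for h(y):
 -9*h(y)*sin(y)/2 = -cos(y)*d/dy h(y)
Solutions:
 h(y) = C1/cos(y)^(9/2)


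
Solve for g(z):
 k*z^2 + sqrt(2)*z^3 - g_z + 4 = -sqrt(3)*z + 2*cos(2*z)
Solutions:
 g(z) = C1 + k*z^3/3 + sqrt(2)*z^4/4 + sqrt(3)*z^2/2 + 4*z - sin(2*z)


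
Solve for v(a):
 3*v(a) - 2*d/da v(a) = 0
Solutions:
 v(a) = C1*exp(3*a/2)


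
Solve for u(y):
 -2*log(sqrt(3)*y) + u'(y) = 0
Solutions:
 u(y) = C1 + 2*y*log(y) - 2*y + y*log(3)


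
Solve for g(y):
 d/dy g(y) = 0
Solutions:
 g(y) = C1


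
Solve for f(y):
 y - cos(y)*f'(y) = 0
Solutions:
 f(y) = C1 + Integral(y/cos(y), y)


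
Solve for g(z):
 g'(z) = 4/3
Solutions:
 g(z) = C1 + 4*z/3


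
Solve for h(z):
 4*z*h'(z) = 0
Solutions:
 h(z) = C1


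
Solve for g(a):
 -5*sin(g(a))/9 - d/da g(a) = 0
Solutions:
 5*a/9 + log(cos(g(a)) - 1)/2 - log(cos(g(a)) + 1)/2 = C1


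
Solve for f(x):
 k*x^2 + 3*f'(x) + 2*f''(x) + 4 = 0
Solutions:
 f(x) = C1 + C2*exp(-3*x/2) - k*x^3/9 + 2*k*x^2/9 - 8*k*x/27 - 4*x/3


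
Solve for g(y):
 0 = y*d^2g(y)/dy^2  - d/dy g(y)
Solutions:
 g(y) = C1 + C2*y^2


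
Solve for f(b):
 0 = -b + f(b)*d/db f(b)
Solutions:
 f(b) = -sqrt(C1 + b^2)
 f(b) = sqrt(C1 + b^2)


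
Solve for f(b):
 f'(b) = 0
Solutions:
 f(b) = C1


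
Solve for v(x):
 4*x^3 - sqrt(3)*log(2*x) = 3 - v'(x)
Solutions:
 v(x) = C1 - x^4 + sqrt(3)*x*log(x) - sqrt(3)*x + sqrt(3)*x*log(2) + 3*x


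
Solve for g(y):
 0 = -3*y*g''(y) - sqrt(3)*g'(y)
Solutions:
 g(y) = C1 + C2*y^(1 - sqrt(3)/3)


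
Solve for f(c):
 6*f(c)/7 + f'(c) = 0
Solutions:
 f(c) = C1*exp(-6*c/7)


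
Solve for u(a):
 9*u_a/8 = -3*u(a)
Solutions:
 u(a) = C1*exp(-8*a/3)


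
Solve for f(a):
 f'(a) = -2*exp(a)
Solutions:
 f(a) = C1 - 2*exp(a)


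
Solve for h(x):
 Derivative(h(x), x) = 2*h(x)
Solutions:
 h(x) = C1*exp(2*x)


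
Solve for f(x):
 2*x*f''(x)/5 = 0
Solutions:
 f(x) = C1 + C2*x


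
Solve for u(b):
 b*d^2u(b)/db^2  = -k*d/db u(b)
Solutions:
 u(b) = C1 + b^(1 - re(k))*(C2*sin(log(b)*Abs(im(k))) + C3*cos(log(b)*im(k)))


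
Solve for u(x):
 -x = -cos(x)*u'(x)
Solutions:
 u(x) = C1 + Integral(x/cos(x), x)


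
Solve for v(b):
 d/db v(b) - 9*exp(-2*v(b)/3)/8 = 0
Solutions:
 v(b) = 3*log(-sqrt(C1 + 9*b)) - 3*log(6) + 3*log(3)/2
 v(b) = 3*log(C1 + 9*b)/2 - 3*log(6) + 3*log(3)/2


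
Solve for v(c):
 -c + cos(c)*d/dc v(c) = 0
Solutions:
 v(c) = C1 + Integral(c/cos(c), c)


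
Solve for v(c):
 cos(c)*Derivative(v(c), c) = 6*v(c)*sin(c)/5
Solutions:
 v(c) = C1/cos(c)^(6/5)


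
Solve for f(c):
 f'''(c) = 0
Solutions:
 f(c) = C1 + C2*c + C3*c^2


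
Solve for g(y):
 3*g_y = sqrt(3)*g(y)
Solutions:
 g(y) = C1*exp(sqrt(3)*y/3)


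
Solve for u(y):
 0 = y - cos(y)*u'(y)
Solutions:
 u(y) = C1 + Integral(y/cos(y), y)


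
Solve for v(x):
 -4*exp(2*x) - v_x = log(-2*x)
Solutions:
 v(x) = C1 - x*log(-x) + x*(1 - log(2)) - 2*exp(2*x)


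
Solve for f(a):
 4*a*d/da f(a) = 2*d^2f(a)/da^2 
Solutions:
 f(a) = C1 + C2*erfi(a)


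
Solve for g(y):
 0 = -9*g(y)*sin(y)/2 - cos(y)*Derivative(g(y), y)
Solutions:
 g(y) = C1*cos(y)^(9/2)


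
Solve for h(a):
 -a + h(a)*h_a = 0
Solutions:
 h(a) = -sqrt(C1 + a^2)
 h(a) = sqrt(C1 + a^2)


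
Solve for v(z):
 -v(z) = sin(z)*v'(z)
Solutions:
 v(z) = C1*sqrt(cos(z) + 1)/sqrt(cos(z) - 1)


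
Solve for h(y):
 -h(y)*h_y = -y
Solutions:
 h(y) = -sqrt(C1 + y^2)
 h(y) = sqrt(C1 + y^2)


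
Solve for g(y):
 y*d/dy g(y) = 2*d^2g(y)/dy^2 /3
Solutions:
 g(y) = C1 + C2*erfi(sqrt(3)*y/2)


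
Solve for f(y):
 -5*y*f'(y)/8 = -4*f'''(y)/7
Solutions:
 f(y) = C1 + Integral(C2*airyai(70^(1/3)*y/4) + C3*airybi(70^(1/3)*y/4), y)


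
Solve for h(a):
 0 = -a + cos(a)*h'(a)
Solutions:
 h(a) = C1 + Integral(a/cos(a), a)


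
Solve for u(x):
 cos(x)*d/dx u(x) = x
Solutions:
 u(x) = C1 + Integral(x/cos(x), x)


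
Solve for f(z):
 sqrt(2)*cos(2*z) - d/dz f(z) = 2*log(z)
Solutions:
 f(z) = C1 - 2*z*log(z) + 2*z + sqrt(2)*sin(2*z)/2


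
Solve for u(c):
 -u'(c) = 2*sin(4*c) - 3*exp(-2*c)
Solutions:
 u(c) = C1 + cos(4*c)/2 - 3*exp(-2*c)/2


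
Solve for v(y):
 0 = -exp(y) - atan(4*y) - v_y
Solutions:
 v(y) = C1 - y*atan(4*y) - exp(y) + log(16*y^2 + 1)/8


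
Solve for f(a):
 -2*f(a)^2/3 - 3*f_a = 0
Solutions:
 f(a) = 9/(C1 + 2*a)


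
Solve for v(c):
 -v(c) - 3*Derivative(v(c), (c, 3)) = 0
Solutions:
 v(c) = C3*exp(-3^(2/3)*c/3) + (C1*sin(3^(1/6)*c/2) + C2*cos(3^(1/6)*c/2))*exp(3^(2/3)*c/6)


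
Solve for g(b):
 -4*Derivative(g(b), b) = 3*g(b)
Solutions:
 g(b) = C1*exp(-3*b/4)


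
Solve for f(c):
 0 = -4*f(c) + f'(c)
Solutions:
 f(c) = C1*exp(4*c)


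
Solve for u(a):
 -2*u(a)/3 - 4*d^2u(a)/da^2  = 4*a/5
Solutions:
 u(a) = C1*sin(sqrt(6)*a/6) + C2*cos(sqrt(6)*a/6) - 6*a/5


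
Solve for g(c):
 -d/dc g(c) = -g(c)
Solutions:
 g(c) = C1*exp(c)


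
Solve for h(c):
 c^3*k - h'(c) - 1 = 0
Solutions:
 h(c) = C1 + c^4*k/4 - c


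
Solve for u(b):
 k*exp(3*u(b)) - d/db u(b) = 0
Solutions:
 u(b) = log(-1/(C1 + 3*b*k))/3
 u(b) = log((-1/(C1 + b*k))^(1/3)*(-3^(2/3) - 3*3^(1/6)*I)/6)
 u(b) = log((-1/(C1 + b*k))^(1/3)*(-3^(2/3) + 3*3^(1/6)*I)/6)


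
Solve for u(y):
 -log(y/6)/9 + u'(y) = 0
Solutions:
 u(y) = C1 + y*log(y)/9 - y*log(6)/9 - y/9


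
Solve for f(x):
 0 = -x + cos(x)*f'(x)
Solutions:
 f(x) = C1 + Integral(x/cos(x), x)


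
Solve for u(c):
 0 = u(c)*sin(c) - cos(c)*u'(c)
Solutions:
 u(c) = C1/cos(c)


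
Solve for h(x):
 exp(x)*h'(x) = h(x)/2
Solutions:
 h(x) = C1*exp(-exp(-x)/2)
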